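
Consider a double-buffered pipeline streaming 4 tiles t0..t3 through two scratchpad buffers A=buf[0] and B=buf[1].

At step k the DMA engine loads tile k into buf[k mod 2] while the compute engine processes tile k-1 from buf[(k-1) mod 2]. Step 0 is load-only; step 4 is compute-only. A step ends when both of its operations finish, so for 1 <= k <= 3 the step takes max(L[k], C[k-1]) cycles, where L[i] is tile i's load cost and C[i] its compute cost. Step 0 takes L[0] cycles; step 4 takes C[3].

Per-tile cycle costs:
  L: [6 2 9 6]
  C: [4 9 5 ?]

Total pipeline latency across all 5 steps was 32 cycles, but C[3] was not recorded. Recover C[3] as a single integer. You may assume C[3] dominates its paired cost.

step 0 = dur = L[0]=6 = 6
step 1 = dur = max(L[1]=2, C[0]=4) = 4
step 2 = dur = max(L[2]=9, C[1]=9) = 9
step 3 = dur = max(L[3]=6, C[2]=5) = 6
step 4 = dur = C[3]=? = C[3]  (unknown; binding)
sum of known step durations = 25
dur[4] = total - known = 32 - 25 = 7
C[3] is the binding max in step 4, so C[3] = dur[4] = 7

C[3] = 7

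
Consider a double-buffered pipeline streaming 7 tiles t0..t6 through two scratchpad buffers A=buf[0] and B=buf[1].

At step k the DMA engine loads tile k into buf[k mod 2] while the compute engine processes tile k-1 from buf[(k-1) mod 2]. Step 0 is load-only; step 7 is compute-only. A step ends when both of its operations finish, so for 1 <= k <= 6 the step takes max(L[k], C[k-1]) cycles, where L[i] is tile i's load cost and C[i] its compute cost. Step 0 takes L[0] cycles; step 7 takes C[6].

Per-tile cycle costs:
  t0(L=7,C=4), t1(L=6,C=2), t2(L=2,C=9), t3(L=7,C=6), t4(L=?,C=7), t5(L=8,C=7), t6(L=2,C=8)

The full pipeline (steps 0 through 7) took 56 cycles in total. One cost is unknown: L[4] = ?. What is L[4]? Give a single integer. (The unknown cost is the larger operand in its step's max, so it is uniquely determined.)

step 0 = dur = L[0]=7 = 7
step 1 = dur = max(L[1]=6, C[0]=4) = 6
step 2 = dur = max(L[2]=2, C[1]=2) = 2
step 3 = dur = max(L[3]=7, C[2]=9) = 9
step 4 = dur = max(L[4]=?, C[3]=6) = L[4]  (unknown; binding)
step 5 = dur = max(L[5]=8, C[4]=7) = 8
step 6 = dur = max(L[6]=2, C[5]=7) = 7
step 7 = dur = C[6]=8 = 8
sum of known step durations = 47
dur[4] = total - known = 56 - 47 = 9
L[4] is the binding max in step 4, so L[4] = dur[4] = 9

L[4] = 9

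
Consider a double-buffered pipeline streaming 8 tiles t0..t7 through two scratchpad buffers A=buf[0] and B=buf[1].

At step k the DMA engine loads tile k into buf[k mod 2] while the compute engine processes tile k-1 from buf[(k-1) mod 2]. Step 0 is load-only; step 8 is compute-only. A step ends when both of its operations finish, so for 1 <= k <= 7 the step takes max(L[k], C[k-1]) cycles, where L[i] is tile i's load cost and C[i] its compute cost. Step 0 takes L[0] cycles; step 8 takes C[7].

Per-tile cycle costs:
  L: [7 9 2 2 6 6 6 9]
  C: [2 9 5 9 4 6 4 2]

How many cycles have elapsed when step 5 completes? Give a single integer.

end_cycle[5] = 45

step 0: L[0]=7 → dur=7, Σ=7 | A=load:t0 B=idle [load-only]
step 1: L[1]=9 C[0]=2 → dur=9, Σ=16 | A=compute:t0 B=load:t1 [load-bound]
step 2: L[2]=2 C[1]=9 → dur=9, Σ=25 | A=load:t2 B=compute:t1 [compute-bound]
step 3: L[3]=2 C[2]=5 → dur=5, Σ=30 | A=compute:t2 B=load:t3 [compute-bound]
step 4: L[4]=6 C[3]=9 → dur=9, Σ=39 | A=load:t4 B=compute:t3 [compute-bound]
step 5: L[5]=6 C[4]=4 → dur=6, Σ=45 | A=compute:t4 B=load:t5 [load-bound]
step 6: L[6]=6 C[5]=6 → dur=6, Σ=51 | A=load:t6 B=compute:t5 [tied]
step 7: L[7]=9 C[6]=4 → dur=9, Σ=60 | A=compute:t6 B=load:t7 [load-bound]
step 8: C[7]=2 → dur=2, Σ=62 | A=idle B=compute:t7 [compute-only]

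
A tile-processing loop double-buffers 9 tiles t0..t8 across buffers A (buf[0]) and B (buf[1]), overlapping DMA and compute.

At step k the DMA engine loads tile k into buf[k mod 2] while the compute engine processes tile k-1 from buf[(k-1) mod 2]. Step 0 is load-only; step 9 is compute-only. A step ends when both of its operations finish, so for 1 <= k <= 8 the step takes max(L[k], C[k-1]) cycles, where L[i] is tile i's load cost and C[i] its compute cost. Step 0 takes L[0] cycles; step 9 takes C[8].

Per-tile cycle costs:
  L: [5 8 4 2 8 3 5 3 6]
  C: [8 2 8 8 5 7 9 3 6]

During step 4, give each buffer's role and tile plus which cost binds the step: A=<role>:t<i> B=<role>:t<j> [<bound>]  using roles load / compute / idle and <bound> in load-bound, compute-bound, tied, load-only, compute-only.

[0] DMA t0→A (5c) ∥ CU idle ⇒ 5c, clock 5
[1] DMA t1→B (8c) ∥ CU A:t0 (8c) ⇒ 8c, clock 13
[2] DMA t2→A (4c) ∥ CU B:t1 (2c) ⇒ 4c, clock 17
[3] DMA t3→B (2c) ∥ CU A:t2 (8c) ⇒ 8c, clock 25
[4] DMA t4→A (8c) ∥ CU B:t3 (8c) ⇒ 8c, clock 33
[5] DMA t5→B (3c) ∥ CU A:t4 (5c) ⇒ 5c, clock 38
[6] DMA t6→A (5c) ∥ CU B:t5 (7c) ⇒ 7c, clock 45
[7] DMA t7→B (3c) ∥ CU A:t6 (9c) ⇒ 9c, clock 54
[8] DMA t8→A (6c) ∥ CU B:t7 (3c) ⇒ 6c, clock 60
[9] DMA idle ∥ CU A:t8 (6c) ⇒ 6c, clock 66

step 4: A=load:t4 B=compute:t3 [tied]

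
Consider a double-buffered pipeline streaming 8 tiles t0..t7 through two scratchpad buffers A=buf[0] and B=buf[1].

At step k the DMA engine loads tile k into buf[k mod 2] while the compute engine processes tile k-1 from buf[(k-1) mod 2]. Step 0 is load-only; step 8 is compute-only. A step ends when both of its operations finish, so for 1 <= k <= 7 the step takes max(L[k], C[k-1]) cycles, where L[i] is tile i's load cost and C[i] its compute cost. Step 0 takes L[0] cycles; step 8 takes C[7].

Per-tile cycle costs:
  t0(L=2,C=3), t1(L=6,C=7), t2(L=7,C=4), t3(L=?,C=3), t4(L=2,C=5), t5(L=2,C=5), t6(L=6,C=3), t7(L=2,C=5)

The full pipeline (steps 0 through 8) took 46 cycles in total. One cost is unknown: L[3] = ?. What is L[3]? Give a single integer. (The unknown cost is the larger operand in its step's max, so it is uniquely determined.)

step 0 | dur = L[0]=2 = 2
step 1 | dur = max(L[1]=6, C[0]=3) = 6
step 2 | dur = max(L[2]=7, C[1]=7) = 7
step 3 | dur = max(L[3]=?, C[2]=4) = L[3]  (unknown; binding)
step 4 | dur = max(L[4]=2, C[3]=3) = 3
step 5 | dur = max(L[5]=2, C[4]=5) = 5
step 6 | dur = max(L[6]=6, C[5]=5) = 6
step 7 | dur = max(L[7]=2, C[6]=3) = 3
step 8 | dur = C[7]=5 = 5
sum of known step durations = 37
dur[3] = total - known = 46 - 37 = 9
L[3] is the binding max in step 3, so L[3] = dur[3] = 9

L[3] = 9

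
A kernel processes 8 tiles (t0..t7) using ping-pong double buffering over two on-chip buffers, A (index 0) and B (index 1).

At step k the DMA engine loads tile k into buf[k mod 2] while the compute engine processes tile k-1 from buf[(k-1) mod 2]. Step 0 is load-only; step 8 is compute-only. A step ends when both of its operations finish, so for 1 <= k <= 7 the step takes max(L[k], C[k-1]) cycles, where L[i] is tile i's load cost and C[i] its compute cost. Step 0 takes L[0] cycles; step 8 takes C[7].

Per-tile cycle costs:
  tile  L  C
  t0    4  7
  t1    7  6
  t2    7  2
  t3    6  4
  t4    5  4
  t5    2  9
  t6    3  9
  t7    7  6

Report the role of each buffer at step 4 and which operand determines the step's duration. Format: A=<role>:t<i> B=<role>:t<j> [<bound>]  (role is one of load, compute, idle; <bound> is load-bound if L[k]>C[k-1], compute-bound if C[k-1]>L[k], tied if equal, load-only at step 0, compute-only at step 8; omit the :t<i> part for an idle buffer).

  0. 4=4c; end=4; A:t0 B:-
  1. max(7,7)=7c; end=11; A:t0 B:t1
  2. max(7,6)=7c; end=18; A:t2 B:t1
  3. max(6,2)=6c; end=24; A:t2 B:t3
  4. max(5,4)=5c; end=29; A:t4 B:t3
  5. max(2,4)=4c; end=33; A:t4 B:t5
  6. max(3,9)=9c; end=42; A:t6 B:t5
  7. max(7,9)=9c; end=51; A:t6 B:t7
  8. 6=6c; end=57; A:t6 B:t7

step 4: A=load:t4 B=compute:t3 [load-bound]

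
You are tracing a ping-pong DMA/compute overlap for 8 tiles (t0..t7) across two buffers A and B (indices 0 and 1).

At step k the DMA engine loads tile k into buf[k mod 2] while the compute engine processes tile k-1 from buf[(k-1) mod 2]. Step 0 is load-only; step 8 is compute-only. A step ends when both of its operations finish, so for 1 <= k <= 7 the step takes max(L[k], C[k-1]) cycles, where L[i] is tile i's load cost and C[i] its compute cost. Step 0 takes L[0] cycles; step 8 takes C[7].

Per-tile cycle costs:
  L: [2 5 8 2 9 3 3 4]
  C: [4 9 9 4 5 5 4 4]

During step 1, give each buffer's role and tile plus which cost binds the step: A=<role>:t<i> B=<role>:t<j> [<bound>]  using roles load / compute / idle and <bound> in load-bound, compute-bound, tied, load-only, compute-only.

step 1: A=compute:t0 B=load:t1 [load-bound]

k=0 load=t0/2c comp=- wait=2 total=2
k=1 load=t1/5c comp=t0/4c wait=5 total=7
k=2 load=t2/8c comp=t1/9c wait=9 total=16
k=3 load=t3/2c comp=t2/9c wait=9 total=25
k=4 load=t4/9c comp=t3/4c wait=9 total=34
k=5 load=t5/3c comp=t4/5c wait=5 total=39
k=6 load=t6/3c comp=t5/5c wait=5 total=44
k=7 load=t7/4c comp=t6/4c wait=4 total=48
k=8 load=- comp=t7/4c wait=4 total=52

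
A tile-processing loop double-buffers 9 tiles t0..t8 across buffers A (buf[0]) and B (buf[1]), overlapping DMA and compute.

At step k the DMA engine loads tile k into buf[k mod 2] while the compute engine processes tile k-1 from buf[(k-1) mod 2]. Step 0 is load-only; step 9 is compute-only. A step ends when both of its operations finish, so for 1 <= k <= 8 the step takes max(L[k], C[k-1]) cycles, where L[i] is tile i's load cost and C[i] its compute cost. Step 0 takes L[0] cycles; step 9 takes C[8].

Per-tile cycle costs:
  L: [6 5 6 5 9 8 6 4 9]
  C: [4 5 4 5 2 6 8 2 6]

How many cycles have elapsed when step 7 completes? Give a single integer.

end_cycle[7] = 53

[0] DMA t0→A (6c) ∥ CU idle ⇒ 6c, clock 6
[1] DMA t1→B (5c) ∥ CU A:t0 (4c) ⇒ 5c, clock 11
[2] DMA t2→A (6c) ∥ CU B:t1 (5c) ⇒ 6c, clock 17
[3] DMA t3→B (5c) ∥ CU A:t2 (4c) ⇒ 5c, clock 22
[4] DMA t4→A (9c) ∥ CU B:t3 (5c) ⇒ 9c, clock 31
[5] DMA t5→B (8c) ∥ CU A:t4 (2c) ⇒ 8c, clock 39
[6] DMA t6→A (6c) ∥ CU B:t5 (6c) ⇒ 6c, clock 45
[7] DMA t7→B (4c) ∥ CU A:t6 (8c) ⇒ 8c, clock 53
[8] DMA t8→A (9c) ∥ CU B:t7 (2c) ⇒ 9c, clock 62
[9] DMA idle ∥ CU A:t8 (6c) ⇒ 6c, clock 68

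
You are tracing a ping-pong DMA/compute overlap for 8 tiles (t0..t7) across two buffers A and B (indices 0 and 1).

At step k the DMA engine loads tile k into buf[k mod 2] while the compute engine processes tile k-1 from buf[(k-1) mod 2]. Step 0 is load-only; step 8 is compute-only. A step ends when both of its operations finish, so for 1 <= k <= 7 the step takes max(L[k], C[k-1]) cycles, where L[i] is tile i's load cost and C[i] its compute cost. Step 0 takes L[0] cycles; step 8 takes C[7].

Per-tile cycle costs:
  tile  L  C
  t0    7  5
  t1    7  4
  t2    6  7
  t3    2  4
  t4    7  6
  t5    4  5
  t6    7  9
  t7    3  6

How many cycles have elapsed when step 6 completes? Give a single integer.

end_cycle[6] = 47

step 0: L[0]=7 → dur=7, Σ=7 | A=load:t0 B=idle [load-only]
step 1: L[1]=7 C[0]=5 → dur=7, Σ=14 | A=compute:t0 B=load:t1 [load-bound]
step 2: L[2]=6 C[1]=4 → dur=6, Σ=20 | A=load:t2 B=compute:t1 [load-bound]
step 3: L[3]=2 C[2]=7 → dur=7, Σ=27 | A=compute:t2 B=load:t3 [compute-bound]
step 4: L[4]=7 C[3]=4 → dur=7, Σ=34 | A=load:t4 B=compute:t3 [load-bound]
step 5: L[5]=4 C[4]=6 → dur=6, Σ=40 | A=compute:t4 B=load:t5 [compute-bound]
step 6: L[6]=7 C[5]=5 → dur=7, Σ=47 | A=load:t6 B=compute:t5 [load-bound]
step 7: L[7]=3 C[6]=9 → dur=9, Σ=56 | A=compute:t6 B=load:t7 [compute-bound]
step 8: C[7]=6 → dur=6, Σ=62 | A=idle B=compute:t7 [compute-only]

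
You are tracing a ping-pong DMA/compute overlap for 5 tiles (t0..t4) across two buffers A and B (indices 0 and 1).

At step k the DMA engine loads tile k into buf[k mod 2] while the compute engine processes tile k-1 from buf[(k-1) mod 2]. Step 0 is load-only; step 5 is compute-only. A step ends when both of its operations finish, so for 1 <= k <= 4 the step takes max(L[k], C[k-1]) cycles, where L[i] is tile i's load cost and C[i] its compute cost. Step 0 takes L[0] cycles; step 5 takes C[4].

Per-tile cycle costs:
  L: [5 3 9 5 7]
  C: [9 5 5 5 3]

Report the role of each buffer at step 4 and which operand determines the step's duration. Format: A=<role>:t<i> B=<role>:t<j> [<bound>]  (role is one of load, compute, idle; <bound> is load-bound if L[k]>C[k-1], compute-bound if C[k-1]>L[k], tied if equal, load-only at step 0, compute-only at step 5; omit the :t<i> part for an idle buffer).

step 4: A=load:t4 B=compute:t3 [load-bound]

  0. 5=5c; end=5; A:t0 B:-
  1. max(3,9)=9c; end=14; A:t0 B:t1
  2. max(9,5)=9c; end=23; A:t2 B:t1
  3. max(5,5)=5c; end=28; A:t2 B:t3
  4. max(7,5)=7c; end=35; A:t4 B:t3
  5. 3=3c; end=38; A:t4 B:t3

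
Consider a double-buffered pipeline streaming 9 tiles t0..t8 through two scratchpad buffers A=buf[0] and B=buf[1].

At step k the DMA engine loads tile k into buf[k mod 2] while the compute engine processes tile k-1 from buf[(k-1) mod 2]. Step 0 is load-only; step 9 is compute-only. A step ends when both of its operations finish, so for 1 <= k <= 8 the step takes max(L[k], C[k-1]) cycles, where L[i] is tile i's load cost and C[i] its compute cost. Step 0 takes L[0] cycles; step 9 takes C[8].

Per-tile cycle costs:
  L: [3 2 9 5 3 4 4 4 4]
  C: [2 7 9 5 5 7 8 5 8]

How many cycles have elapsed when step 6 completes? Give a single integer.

end_cycle[6] = 40

step 0: L[0]=3 → dur=3, Σ=3 | A=load:t0 B=idle [load-only]
step 1: L[1]=2 C[0]=2 → dur=2, Σ=5 | A=compute:t0 B=load:t1 [tied]
step 2: L[2]=9 C[1]=7 → dur=9, Σ=14 | A=load:t2 B=compute:t1 [load-bound]
step 3: L[3]=5 C[2]=9 → dur=9, Σ=23 | A=compute:t2 B=load:t3 [compute-bound]
step 4: L[4]=3 C[3]=5 → dur=5, Σ=28 | A=load:t4 B=compute:t3 [compute-bound]
step 5: L[5]=4 C[4]=5 → dur=5, Σ=33 | A=compute:t4 B=load:t5 [compute-bound]
step 6: L[6]=4 C[5]=7 → dur=7, Σ=40 | A=load:t6 B=compute:t5 [compute-bound]
step 7: L[7]=4 C[6]=8 → dur=8, Σ=48 | A=compute:t6 B=load:t7 [compute-bound]
step 8: L[8]=4 C[7]=5 → dur=5, Σ=53 | A=load:t8 B=compute:t7 [compute-bound]
step 9: C[8]=8 → dur=8, Σ=61 | A=compute:t8 B=idle [compute-only]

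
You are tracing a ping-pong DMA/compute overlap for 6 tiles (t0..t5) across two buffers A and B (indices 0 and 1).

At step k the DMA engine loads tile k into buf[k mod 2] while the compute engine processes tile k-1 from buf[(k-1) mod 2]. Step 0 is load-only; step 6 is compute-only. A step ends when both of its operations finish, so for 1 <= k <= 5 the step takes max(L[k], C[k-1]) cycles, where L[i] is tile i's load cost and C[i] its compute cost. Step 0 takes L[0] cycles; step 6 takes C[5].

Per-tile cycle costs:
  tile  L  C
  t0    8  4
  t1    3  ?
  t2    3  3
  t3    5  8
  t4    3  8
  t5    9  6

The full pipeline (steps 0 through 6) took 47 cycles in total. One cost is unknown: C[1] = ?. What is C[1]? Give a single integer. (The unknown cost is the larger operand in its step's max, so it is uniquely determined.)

step 0 → dur = L[0]=8 = 8
step 1 → dur = max(L[1]=3, C[0]=4) = 4
step 2 → dur = max(L[2]=3, C[1]=?) = C[1]  (unknown; binding)
step 3 → dur = max(L[3]=5, C[2]=3) = 5
step 4 → dur = max(L[4]=3, C[3]=8) = 8
step 5 → dur = max(L[5]=9, C[4]=8) = 9
step 6 → dur = C[5]=6 = 6
sum of known step durations = 40
dur[2] = total - known = 47 - 40 = 7
C[1] is the binding max in step 2, so C[1] = dur[2] = 7

C[1] = 7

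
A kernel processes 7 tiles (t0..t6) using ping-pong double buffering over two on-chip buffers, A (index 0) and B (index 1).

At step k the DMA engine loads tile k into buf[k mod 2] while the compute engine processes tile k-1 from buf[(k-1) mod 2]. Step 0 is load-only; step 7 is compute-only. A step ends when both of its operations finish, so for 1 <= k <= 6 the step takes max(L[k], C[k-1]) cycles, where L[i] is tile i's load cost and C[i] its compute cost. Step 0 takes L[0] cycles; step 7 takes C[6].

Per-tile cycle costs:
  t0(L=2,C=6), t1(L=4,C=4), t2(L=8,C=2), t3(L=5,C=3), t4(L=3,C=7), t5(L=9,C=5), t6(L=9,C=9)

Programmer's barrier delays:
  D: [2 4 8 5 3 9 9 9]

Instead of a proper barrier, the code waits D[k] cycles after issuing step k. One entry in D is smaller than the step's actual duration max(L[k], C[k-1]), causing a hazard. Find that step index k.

hazard at step 1

[0] required=L[0]=2=2 vs D=2 ok
[1] required=max(L[1]=4,C[0]=6)=6 vs D=4 SHORT
[2] required=max(L[2]=8,C[1]=4)=8 vs D=8 ok
[3] required=max(L[3]=5,C[2]=2)=5 vs D=5 ok
[4] required=max(L[4]=3,C[3]=3)=3 vs D=3 ok
[5] required=max(L[5]=9,C[4]=7)=9 vs D=9 ok
[6] required=max(L[6]=9,C[5]=5)=9 vs D=9 ok
[7] required=C[6]=9=9 vs D=9 ok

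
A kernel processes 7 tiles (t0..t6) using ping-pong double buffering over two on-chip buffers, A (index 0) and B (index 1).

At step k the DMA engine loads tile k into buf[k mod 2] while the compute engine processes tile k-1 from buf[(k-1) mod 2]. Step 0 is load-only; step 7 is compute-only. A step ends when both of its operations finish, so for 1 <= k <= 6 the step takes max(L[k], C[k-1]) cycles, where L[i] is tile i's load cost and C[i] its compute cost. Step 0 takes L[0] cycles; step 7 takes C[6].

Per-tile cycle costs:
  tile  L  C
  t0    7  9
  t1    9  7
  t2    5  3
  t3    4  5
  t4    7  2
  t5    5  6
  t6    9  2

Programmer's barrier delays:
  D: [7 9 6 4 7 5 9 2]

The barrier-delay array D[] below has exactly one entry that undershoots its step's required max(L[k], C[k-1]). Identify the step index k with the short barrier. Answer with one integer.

k=0 barrier L[0]=7→7c, D[0]=7 ok
k=1 barrier max(L[1]=9,C[0]=9)→9c, D[1]=9 ok
k=2 barrier max(L[2]=5,C[1]=7)→7c, D[2]=6 SHORT
k=3 barrier max(L[3]=4,C[2]=3)→4c, D[3]=4 ok
k=4 barrier max(L[4]=7,C[3]=5)→7c, D[4]=7 ok
k=5 barrier max(L[5]=5,C[4]=2)→5c, D[5]=5 ok
k=6 barrier max(L[6]=9,C[5]=6)→9c, D[6]=9 ok
k=7 barrier C[6]=2→2c, D[7]=2 ok

hazard at step 2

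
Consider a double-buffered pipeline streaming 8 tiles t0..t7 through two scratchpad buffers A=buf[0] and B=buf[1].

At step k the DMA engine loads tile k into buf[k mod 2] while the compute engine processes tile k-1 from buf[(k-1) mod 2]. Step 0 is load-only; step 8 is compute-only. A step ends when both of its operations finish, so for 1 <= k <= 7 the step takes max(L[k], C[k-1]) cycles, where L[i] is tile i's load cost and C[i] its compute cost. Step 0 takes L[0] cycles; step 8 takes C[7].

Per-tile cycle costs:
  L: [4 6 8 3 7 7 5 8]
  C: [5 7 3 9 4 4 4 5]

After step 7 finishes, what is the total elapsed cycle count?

step 0: L[0]=4 → dur=4, Σ=4 | A=load:t0 B=idle [load-only]
step 1: L[1]=6 C[0]=5 → dur=6, Σ=10 | A=compute:t0 B=load:t1 [load-bound]
step 2: L[2]=8 C[1]=7 → dur=8, Σ=18 | A=load:t2 B=compute:t1 [load-bound]
step 3: L[3]=3 C[2]=3 → dur=3, Σ=21 | A=compute:t2 B=load:t3 [tied]
step 4: L[4]=7 C[3]=9 → dur=9, Σ=30 | A=load:t4 B=compute:t3 [compute-bound]
step 5: L[5]=7 C[4]=4 → dur=7, Σ=37 | A=compute:t4 B=load:t5 [load-bound]
step 6: L[6]=5 C[5]=4 → dur=5, Σ=42 | A=load:t6 B=compute:t5 [load-bound]
step 7: L[7]=8 C[6]=4 → dur=8, Σ=50 | A=compute:t6 B=load:t7 [load-bound]
step 8: C[7]=5 → dur=5, Σ=55 | A=idle B=compute:t7 [compute-only]

end_cycle[7] = 50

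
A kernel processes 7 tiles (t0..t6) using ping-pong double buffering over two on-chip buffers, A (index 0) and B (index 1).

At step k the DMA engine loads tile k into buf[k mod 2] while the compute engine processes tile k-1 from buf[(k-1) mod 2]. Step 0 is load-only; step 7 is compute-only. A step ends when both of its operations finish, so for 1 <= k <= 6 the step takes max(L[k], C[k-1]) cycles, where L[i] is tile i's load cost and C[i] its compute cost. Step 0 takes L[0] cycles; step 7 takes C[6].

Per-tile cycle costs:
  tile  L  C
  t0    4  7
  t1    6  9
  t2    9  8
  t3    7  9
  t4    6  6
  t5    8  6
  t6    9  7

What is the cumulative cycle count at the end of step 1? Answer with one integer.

end_cycle[1] = 11

step 0: L[0]=4 → dur=4, Σ=4 | A=load:t0 B=idle [load-only]
step 1: L[1]=6 C[0]=7 → dur=7, Σ=11 | A=compute:t0 B=load:t1 [compute-bound]
step 2: L[2]=9 C[1]=9 → dur=9, Σ=20 | A=load:t2 B=compute:t1 [tied]
step 3: L[3]=7 C[2]=8 → dur=8, Σ=28 | A=compute:t2 B=load:t3 [compute-bound]
step 4: L[4]=6 C[3]=9 → dur=9, Σ=37 | A=load:t4 B=compute:t3 [compute-bound]
step 5: L[5]=8 C[4]=6 → dur=8, Σ=45 | A=compute:t4 B=load:t5 [load-bound]
step 6: L[6]=9 C[5]=6 → dur=9, Σ=54 | A=load:t6 B=compute:t5 [load-bound]
step 7: C[6]=7 → dur=7, Σ=61 | A=compute:t6 B=idle [compute-only]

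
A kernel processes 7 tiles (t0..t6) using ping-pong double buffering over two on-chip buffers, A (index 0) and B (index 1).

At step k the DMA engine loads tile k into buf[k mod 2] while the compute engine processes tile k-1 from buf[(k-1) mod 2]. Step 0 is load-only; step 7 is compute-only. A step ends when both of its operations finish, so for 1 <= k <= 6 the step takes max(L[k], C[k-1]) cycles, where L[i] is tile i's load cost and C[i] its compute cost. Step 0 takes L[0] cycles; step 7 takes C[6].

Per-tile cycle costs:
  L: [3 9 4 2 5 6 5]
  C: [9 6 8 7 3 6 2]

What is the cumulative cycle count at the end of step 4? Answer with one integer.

k=0 load=t0/3c comp=- wait=3 total=3
k=1 load=t1/9c comp=t0/9c wait=9 total=12
k=2 load=t2/4c comp=t1/6c wait=6 total=18
k=3 load=t3/2c comp=t2/8c wait=8 total=26
k=4 load=t4/5c comp=t3/7c wait=7 total=33
k=5 load=t5/6c comp=t4/3c wait=6 total=39
k=6 load=t6/5c comp=t5/6c wait=6 total=45
k=7 load=- comp=t6/2c wait=2 total=47

end_cycle[4] = 33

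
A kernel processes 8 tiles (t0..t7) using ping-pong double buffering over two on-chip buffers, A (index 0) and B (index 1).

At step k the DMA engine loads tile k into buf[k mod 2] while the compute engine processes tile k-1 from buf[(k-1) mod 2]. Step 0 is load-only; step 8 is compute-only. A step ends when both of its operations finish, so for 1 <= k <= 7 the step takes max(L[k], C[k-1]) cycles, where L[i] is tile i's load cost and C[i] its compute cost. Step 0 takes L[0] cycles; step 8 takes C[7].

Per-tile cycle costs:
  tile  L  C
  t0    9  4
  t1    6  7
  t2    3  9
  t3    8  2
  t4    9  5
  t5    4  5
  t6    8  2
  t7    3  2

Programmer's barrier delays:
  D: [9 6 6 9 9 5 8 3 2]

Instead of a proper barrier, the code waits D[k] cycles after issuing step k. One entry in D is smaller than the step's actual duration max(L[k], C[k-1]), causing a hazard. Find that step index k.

hazard at step 2

[0] required=L[0]=9=9 vs D=9 ok
[1] required=max(L[1]=6,C[0]=4)=6 vs D=6 ok
[2] required=max(L[2]=3,C[1]=7)=7 vs D=6 SHORT
[3] required=max(L[3]=8,C[2]=9)=9 vs D=9 ok
[4] required=max(L[4]=9,C[3]=2)=9 vs D=9 ok
[5] required=max(L[5]=4,C[4]=5)=5 vs D=5 ok
[6] required=max(L[6]=8,C[5]=5)=8 vs D=8 ok
[7] required=max(L[7]=3,C[6]=2)=3 vs D=3 ok
[8] required=C[7]=2=2 vs D=2 ok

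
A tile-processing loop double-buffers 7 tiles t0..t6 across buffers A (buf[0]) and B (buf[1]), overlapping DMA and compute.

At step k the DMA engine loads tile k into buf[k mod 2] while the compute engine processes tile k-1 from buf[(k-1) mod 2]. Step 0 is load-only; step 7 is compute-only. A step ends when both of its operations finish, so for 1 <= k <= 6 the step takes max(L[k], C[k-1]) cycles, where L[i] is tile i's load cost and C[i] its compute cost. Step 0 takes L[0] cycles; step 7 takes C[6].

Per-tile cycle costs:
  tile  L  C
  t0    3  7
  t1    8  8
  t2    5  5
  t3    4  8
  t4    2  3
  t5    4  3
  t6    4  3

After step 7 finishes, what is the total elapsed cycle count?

end_cycle[7] = 43

k=0 load=t0/3c comp=- wait=3 total=3
k=1 load=t1/8c comp=t0/7c wait=8 total=11
k=2 load=t2/5c comp=t1/8c wait=8 total=19
k=3 load=t3/4c comp=t2/5c wait=5 total=24
k=4 load=t4/2c comp=t3/8c wait=8 total=32
k=5 load=t5/4c comp=t4/3c wait=4 total=36
k=6 load=t6/4c comp=t5/3c wait=4 total=40
k=7 load=- comp=t6/3c wait=3 total=43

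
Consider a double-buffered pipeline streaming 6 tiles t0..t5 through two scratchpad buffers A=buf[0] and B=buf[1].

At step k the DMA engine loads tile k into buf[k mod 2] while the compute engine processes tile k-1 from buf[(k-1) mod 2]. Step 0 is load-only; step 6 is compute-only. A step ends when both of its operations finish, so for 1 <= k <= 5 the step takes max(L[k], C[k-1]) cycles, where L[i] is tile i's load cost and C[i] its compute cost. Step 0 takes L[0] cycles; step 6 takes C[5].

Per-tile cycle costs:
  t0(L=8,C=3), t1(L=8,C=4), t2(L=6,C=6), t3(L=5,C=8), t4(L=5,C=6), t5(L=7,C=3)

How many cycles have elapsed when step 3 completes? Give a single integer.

  0. 8=8c; end=8; A:t0 B:-
  1. max(8,3)=8c; end=16; A:t0 B:t1
  2. max(6,4)=6c; end=22; A:t2 B:t1
  3. max(5,6)=6c; end=28; A:t2 B:t3
  4. max(5,8)=8c; end=36; A:t4 B:t3
  5. max(7,6)=7c; end=43; A:t4 B:t5
  6. 3=3c; end=46; A:t4 B:t5

end_cycle[3] = 28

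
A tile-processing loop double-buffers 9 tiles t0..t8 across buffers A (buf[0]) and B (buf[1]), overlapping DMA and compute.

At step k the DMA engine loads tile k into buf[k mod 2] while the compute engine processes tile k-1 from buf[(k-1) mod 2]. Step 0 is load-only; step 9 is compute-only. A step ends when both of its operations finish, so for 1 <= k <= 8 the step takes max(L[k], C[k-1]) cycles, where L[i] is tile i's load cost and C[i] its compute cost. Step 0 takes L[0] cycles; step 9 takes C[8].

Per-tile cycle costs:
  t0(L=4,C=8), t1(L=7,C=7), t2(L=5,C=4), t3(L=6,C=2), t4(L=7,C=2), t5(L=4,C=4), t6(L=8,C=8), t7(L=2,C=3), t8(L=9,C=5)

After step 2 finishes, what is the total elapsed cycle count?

  0. 4=4c; end=4; A:t0 B:-
  1. max(7,8)=8c; end=12; A:t0 B:t1
  2. max(5,7)=7c; end=19; A:t2 B:t1
  3. max(6,4)=6c; end=25; A:t2 B:t3
  4. max(7,2)=7c; end=32; A:t4 B:t3
  5. max(4,2)=4c; end=36; A:t4 B:t5
  6. max(8,4)=8c; end=44; A:t6 B:t5
  7. max(2,8)=8c; end=52; A:t6 B:t7
  8. max(9,3)=9c; end=61; A:t8 B:t7
  9. 5=5c; end=66; A:t8 B:t7

end_cycle[2] = 19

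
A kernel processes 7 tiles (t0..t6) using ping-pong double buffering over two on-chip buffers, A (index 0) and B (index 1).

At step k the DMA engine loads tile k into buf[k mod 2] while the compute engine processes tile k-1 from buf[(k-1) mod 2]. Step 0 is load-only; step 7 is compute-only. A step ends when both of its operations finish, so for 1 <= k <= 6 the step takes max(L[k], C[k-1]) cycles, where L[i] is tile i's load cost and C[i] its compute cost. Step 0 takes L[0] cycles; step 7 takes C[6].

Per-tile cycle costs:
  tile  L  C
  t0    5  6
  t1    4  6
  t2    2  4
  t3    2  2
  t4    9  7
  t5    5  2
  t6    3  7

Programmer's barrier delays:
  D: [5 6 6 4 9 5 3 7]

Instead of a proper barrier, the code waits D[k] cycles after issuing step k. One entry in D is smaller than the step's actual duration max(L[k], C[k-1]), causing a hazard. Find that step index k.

hazard at step 5

step 0: need L[0]=5 = 5; D[0]=5 ok
step 1: need max(L[1]=4,C[0]=6) = 6; D[1]=6 ok
step 2: need max(L[2]=2,C[1]=6) = 6; D[2]=6 ok
step 3: need max(L[3]=2,C[2]=4) = 4; D[3]=4 ok
step 4: need max(L[4]=9,C[3]=2) = 9; D[4]=9 ok
step 5: need max(L[5]=5,C[4]=7) = 7; D[5]=5 SHORT
step 6: need max(L[6]=3,C[5]=2) = 3; D[6]=3 ok
step 7: need C[6]=7 = 7; D[7]=7 ok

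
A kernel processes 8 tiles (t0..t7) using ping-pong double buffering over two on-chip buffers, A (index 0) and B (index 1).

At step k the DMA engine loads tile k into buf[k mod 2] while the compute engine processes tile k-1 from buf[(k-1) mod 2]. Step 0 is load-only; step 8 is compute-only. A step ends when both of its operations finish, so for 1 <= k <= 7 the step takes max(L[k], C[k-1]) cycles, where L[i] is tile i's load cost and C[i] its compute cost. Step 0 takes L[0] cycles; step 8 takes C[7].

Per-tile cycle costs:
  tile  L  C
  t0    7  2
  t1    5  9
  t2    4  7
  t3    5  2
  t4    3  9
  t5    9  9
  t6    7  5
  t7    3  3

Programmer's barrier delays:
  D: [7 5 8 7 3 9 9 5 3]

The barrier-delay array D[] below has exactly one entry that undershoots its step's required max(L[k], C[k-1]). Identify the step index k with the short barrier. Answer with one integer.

hazard at step 2

[0] required=L[0]=7=7 vs D=7 ok
[1] required=max(L[1]=5,C[0]=2)=5 vs D=5 ok
[2] required=max(L[2]=4,C[1]=9)=9 vs D=8 SHORT
[3] required=max(L[3]=5,C[2]=7)=7 vs D=7 ok
[4] required=max(L[4]=3,C[3]=2)=3 vs D=3 ok
[5] required=max(L[5]=9,C[4]=9)=9 vs D=9 ok
[6] required=max(L[6]=7,C[5]=9)=9 vs D=9 ok
[7] required=max(L[7]=3,C[6]=5)=5 vs D=5 ok
[8] required=C[7]=3=3 vs D=3 ok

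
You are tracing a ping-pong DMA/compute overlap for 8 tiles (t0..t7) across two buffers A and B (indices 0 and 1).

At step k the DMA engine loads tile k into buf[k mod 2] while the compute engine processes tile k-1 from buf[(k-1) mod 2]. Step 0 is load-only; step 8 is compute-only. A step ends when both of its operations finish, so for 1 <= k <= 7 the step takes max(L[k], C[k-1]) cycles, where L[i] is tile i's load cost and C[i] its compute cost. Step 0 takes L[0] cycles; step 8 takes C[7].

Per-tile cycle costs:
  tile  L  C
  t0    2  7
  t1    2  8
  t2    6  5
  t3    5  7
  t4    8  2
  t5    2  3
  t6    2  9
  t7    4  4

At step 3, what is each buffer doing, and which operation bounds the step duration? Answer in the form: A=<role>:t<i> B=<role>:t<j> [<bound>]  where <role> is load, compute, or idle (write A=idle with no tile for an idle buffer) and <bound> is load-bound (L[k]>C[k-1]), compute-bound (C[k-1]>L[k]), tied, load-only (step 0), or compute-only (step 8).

step 3: A=compute:t2 B=load:t3 [tied]

k=0 load=t0/2c comp=- wait=2 total=2
k=1 load=t1/2c comp=t0/7c wait=7 total=9
k=2 load=t2/6c comp=t1/8c wait=8 total=17
k=3 load=t3/5c comp=t2/5c wait=5 total=22
k=4 load=t4/8c comp=t3/7c wait=8 total=30
k=5 load=t5/2c comp=t4/2c wait=2 total=32
k=6 load=t6/2c comp=t5/3c wait=3 total=35
k=7 load=t7/4c comp=t6/9c wait=9 total=44
k=8 load=- comp=t7/4c wait=4 total=48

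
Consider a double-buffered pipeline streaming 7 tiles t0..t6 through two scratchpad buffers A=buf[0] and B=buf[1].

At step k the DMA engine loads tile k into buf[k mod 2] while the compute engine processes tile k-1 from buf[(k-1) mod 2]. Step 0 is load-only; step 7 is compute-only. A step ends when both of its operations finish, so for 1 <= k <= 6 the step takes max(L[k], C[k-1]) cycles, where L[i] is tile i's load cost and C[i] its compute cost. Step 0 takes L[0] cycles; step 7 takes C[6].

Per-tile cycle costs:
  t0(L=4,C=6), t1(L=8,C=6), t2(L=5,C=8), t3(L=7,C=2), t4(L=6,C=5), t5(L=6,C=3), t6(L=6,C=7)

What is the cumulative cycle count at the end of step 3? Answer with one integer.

[0] DMA t0→A (4c) ∥ CU idle ⇒ 4c, clock 4
[1] DMA t1→B (8c) ∥ CU A:t0 (6c) ⇒ 8c, clock 12
[2] DMA t2→A (5c) ∥ CU B:t1 (6c) ⇒ 6c, clock 18
[3] DMA t3→B (7c) ∥ CU A:t2 (8c) ⇒ 8c, clock 26
[4] DMA t4→A (6c) ∥ CU B:t3 (2c) ⇒ 6c, clock 32
[5] DMA t5→B (6c) ∥ CU A:t4 (5c) ⇒ 6c, clock 38
[6] DMA t6→A (6c) ∥ CU B:t5 (3c) ⇒ 6c, clock 44
[7] DMA idle ∥ CU A:t6 (7c) ⇒ 7c, clock 51

end_cycle[3] = 26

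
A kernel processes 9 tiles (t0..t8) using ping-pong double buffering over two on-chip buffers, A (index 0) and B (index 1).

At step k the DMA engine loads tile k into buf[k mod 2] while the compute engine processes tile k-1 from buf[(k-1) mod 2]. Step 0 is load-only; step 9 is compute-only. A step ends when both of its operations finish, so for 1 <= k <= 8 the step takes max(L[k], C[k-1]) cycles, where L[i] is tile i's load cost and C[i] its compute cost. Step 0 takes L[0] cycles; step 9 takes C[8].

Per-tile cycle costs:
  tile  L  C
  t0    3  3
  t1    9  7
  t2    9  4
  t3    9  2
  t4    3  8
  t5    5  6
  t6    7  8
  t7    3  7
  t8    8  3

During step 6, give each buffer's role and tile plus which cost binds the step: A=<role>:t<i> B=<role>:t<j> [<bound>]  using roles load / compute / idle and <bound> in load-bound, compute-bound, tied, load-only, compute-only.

[0] DMA t0→A (3c) ∥ CU idle ⇒ 3c, clock 3
[1] DMA t1→B (9c) ∥ CU A:t0 (3c) ⇒ 9c, clock 12
[2] DMA t2→A (9c) ∥ CU B:t1 (7c) ⇒ 9c, clock 21
[3] DMA t3→B (9c) ∥ CU A:t2 (4c) ⇒ 9c, clock 30
[4] DMA t4→A (3c) ∥ CU B:t3 (2c) ⇒ 3c, clock 33
[5] DMA t5→B (5c) ∥ CU A:t4 (8c) ⇒ 8c, clock 41
[6] DMA t6→A (7c) ∥ CU B:t5 (6c) ⇒ 7c, clock 48
[7] DMA t7→B (3c) ∥ CU A:t6 (8c) ⇒ 8c, clock 56
[8] DMA t8→A (8c) ∥ CU B:t7 (7c) ⇒ 8c, clock 64
[9] DMA idle ∥ CU A:t8 (3c) ⇒ 3c, clock 67

step 6: A=load:t6 B=compute:t5 [load-bound]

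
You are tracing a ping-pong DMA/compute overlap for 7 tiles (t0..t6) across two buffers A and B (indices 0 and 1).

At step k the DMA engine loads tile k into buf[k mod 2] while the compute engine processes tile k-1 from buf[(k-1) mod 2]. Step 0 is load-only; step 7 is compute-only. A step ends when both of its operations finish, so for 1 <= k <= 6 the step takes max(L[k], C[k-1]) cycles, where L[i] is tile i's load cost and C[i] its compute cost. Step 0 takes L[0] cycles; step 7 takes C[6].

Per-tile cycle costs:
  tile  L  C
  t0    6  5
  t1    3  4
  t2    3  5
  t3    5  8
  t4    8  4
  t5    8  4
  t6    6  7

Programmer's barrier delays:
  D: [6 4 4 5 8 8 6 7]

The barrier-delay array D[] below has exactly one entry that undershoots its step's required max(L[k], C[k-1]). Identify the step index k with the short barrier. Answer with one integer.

step 0: need L[0]=6 = 6; D[0]=6 ok
step 1: need max(L[1]=3,C[0]=5) = 5; D[1]=4 SHORT
step 2: need max(L[2]=3,C[1]=4) = 4; D[2]=4 ok
step 3: need max(L[3]=5,C[2]=5) = 5; D[3]=5 ok
step 4: need max(L[4]=8,C[3]=8) = 8; D[4]=8 ok
step 5: need max(L[5]=8,C[4]=4) = 8; D[5]=8 ok
step 6: need max(L[6]=6,C[5]=4) = 6; D[6]=6 ok
step 7: need C[6]=7 = 7; D[7]=7 ok

hazard at step 1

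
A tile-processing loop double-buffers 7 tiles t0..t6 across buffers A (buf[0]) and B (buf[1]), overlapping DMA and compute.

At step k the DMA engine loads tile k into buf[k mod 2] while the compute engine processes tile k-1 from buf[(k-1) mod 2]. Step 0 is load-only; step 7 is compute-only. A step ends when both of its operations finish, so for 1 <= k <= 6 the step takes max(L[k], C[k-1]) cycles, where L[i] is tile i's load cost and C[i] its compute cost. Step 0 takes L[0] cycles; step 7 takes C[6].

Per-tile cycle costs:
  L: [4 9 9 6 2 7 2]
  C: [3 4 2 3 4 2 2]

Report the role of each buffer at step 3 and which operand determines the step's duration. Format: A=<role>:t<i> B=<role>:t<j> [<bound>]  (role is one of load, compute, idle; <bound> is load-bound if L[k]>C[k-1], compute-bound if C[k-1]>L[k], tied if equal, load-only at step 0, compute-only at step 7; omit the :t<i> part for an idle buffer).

step 3: A=compute:t2 B=load:t3 [load-bound]

step 0: L[0]=4 → dur=4, Σ=4 | A=load:t0 B=idle [load-only]
step 1: L[1]=9 C[0]=3 → dur=9, Σ=13 | A=compute:t0 B=load:t1 [load-bound]
step 2: L[2]=9 C[1]=4 → dur=9, Σ=22 | A=load:t2 B=compute:t1 [load-bound]
step 3: L[3]=6 C[2]=2 → dur=6, Σ=28 | A=compute:t2 B=load:t3 [load-bound]
step 4: L[4]=2 C[3]=3 → dur=3, Σ=31 | A=load:t4 B=compute:t3 [compute-bound]
step 5: L[5]=7 C[4]=4 → dur=7, Σ=38 | A=compute:t4 B=load:t5 [load-bound]
step 6: L[6]=2 C[5]=2 → dur=2, Σ=40 | A=load:t6 B=compute:t5 [tied]
step 7: C[6]=2 → dur=2, Σ=42 | A=compute:t6 B=idle [compute-only]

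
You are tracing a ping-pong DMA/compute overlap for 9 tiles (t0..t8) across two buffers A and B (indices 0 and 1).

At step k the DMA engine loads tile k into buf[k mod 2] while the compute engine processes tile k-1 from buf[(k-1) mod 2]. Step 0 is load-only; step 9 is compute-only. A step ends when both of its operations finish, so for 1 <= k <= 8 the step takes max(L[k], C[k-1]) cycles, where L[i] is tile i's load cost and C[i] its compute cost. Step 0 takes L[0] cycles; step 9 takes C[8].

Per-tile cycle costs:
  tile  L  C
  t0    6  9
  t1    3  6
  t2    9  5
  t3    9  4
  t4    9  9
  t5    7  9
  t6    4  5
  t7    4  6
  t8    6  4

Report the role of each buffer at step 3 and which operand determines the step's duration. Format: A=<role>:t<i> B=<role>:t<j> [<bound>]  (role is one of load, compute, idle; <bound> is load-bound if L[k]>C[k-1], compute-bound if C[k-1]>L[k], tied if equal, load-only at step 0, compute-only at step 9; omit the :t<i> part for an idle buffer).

k=0 load=t0/6c comp=- wait=6 total=6
k=1 load=t1/3c comp=t0/9c wait=9 total=15
k=2 load=t2/9c comp=t1/6c wait=9 total=24
k=3 load=t3/9c comp=t2/5c wait=9 total=33
k=4 load=t4/9c comp=t3/4c wait=9 total=42
k=5 load=t5/7c comp=t4/9c wait=9 total=51
k=6 load=t6/4c comp=t5/9c wait=9 total=60
k=7 load=t7/4c comp=t6/5c wait=5 total=65
k=8 load=t8/6c comp=t7/6c wait=6 total=71
k=9 load=- comp=t8/4c wait=4 total=75

step 3: A=compute:t2 B=load:t3 [load-bound]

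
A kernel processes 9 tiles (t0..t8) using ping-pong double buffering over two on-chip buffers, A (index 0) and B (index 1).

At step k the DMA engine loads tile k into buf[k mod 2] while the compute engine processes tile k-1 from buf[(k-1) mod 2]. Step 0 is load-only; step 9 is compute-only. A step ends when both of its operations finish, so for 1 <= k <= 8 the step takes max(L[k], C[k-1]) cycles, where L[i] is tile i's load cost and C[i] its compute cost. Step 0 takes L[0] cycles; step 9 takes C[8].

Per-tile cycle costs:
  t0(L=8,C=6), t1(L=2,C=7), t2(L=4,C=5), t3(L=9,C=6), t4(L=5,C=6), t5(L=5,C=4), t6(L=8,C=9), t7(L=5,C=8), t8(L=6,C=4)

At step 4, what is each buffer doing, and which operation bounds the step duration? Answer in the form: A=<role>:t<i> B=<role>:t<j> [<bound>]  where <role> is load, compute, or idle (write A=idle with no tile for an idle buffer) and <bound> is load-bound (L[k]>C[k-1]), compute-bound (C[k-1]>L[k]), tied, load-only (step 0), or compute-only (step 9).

[0] DMA t0→A (8c) ∥ CU idle ⇒ 8c, clock 8
[1] DMA t1→B (2c) ∥ CU A:t0 (6c) ⇒ 6c, clock 14
[2] DMA t2→A (4c) ∥ CU B:t1 (7c) ⇒ 7c, clock 21
[3] DMA t3→B (9c) ∥ CU A:t2 (5c) ⇒ 9c, clock 30
[4] DMA t4→A (5c) ∥ CU B:t3 (6c) ⇒ 6c, clock 36
[5] DMA t5→B (5c) ∥ CU A:t4 (6c) ⇒ 6c, clock 42
[6] DMA t6→A (8c) ∥ CU B:t5 (4c) ⇒ 8c, clock 50
[7] DMA t7→B (5c) ∥ CU A:t6 (9c) ⇒ 9c, clock 59
[8] DMA t8→A (6c) ∥ CU B:t7 (8c) ⇒ 8c, clock 67
[9] DMA idle ∥ CU A:t8 (4c) ⇒ 4c, clock 71

step 4: A=load:t4 B=compute:t3 [compute-bound]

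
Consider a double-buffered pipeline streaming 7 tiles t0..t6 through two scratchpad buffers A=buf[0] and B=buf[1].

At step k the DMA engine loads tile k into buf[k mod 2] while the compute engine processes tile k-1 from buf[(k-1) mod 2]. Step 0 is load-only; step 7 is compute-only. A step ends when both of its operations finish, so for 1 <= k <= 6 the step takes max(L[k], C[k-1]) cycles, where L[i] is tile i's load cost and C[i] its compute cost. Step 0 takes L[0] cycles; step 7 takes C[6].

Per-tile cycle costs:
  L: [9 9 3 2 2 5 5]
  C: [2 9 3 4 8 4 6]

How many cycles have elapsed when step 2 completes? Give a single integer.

[0] DMA t0→A (9c) ∥ CU idle ⇒ 9c, clock 9
[1] DMA t1→B (9c) ∥ CU A:t0 (2c) ⇒ 9c, clock 18
[2] DMA t2→A (3c) ∥ CU B:t1 (9c) ⇒ 9c, clock 27
[3] DMA t3→B (2c) ∥ CU A:t2 (3c) ⇒ 3c, clock 30
[4] DMA t4→A (2c) ∥ CU B:t3 (4c) ⇒ 4c, clock 34
[5] DMA t5→B (5c) ∥ CU A:t4 (8c) ⇒ 8c, clock 42
[6] DMA t6→A (5c) ∥ CU B:t5 (4c) ⇒ 5c, clock 47
[7] DMA idle ∥ CU A:t6 (6c) ⇒ 6c, clock 53

end_cycle[2] = 27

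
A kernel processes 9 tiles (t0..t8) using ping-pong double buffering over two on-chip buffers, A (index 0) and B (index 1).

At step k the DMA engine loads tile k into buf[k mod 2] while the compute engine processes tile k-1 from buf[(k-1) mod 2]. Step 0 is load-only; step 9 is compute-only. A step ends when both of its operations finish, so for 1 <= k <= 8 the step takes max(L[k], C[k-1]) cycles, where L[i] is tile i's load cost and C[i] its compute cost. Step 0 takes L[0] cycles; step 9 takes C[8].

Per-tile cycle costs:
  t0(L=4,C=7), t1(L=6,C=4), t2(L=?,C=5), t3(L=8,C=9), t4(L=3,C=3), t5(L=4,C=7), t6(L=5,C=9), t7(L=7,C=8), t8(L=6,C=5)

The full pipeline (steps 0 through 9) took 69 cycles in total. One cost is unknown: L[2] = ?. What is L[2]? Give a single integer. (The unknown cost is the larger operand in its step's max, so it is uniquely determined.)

step 0: dur = L[0]=4 = 4
step 1: dur = max(L[1]=6, C[0]=7) = 7
step 2: dur = max(L[2]=?, C[1]=4) = L[2]  (unknown; binding)
step 3: dur = max(L[3]=8, C[2]=5) = 8
step 4: dur = max(L[4]=3, C[3]=9) = 9
step 5: dur = max(L[5]=4, C[4]=3) = 4
step 6: dur = max(L[6]=5, C[5]=7) = 7
step 7: dur = max(L[7]=7, C[6]=9) = 9
step 8: dur = max(L[8]=6, C[7]=8) = 8
step 9: dur = C[8]=5 = 5
sum of known step durations = 61
dur[2] = total - known = 69 - 61 = 8
L[2] is the binding max in step 2, so L[2] = dur[2] = 8

L[2] = 8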